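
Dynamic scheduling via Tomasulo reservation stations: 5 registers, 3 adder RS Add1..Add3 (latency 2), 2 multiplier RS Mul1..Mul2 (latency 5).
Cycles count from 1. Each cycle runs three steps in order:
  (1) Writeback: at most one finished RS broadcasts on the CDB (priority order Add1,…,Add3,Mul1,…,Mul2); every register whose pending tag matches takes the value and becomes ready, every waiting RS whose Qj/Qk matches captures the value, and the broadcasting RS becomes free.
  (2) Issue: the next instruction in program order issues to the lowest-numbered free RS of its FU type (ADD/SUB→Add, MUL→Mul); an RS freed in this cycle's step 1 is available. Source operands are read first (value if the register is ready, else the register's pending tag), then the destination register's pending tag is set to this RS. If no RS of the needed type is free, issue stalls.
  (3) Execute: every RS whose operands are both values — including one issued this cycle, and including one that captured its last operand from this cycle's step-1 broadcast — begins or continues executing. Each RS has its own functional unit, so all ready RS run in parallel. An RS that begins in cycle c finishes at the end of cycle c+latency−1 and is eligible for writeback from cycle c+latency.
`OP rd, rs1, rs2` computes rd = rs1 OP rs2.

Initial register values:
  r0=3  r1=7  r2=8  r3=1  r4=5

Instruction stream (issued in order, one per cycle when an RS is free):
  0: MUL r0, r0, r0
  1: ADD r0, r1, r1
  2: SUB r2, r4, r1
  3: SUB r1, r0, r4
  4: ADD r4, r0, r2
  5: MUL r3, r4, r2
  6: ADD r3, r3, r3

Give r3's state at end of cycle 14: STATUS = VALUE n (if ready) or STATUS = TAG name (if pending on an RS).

  c1: issue MUL r0<-Mul1  regs: r0:Mul1,r1:7,r2:8,r3:1,r4:5
  c2: issue ADD r0<-Add1  regs: r0:Add1,r1:7,r2:8,r3:1,r4:5
  c3: issue SUB r2<-Add2  regs: r0:Add1,r1:7,r2:Add2,r3:1,r4:5
  c4: CDB Add1=14; issue SUB r1<-Add1  regs: r0:14,r1:Add1,r2:Add2,r3:1,r4:5
  c5: CDB Add2=-2; issue ADD r4<-Add2  regs: r0:14,r1:Add1,r2:-2,r3:1,r4:Add2
  c6: CDB Add1=9; issue MUL r3<-Mul2  regs: r0:14,r1:9,r2:-2,r3:Mul2,r4:Add2
  c7: CDB Add2=12; issue ADD r3<-Add1  regs: r0:14,r1:9,r2:-2,r3:Add1,r4:12
  c8: CDB Mul1=9  regs: r0:14,r1:9,r2:-2,r3:Add1,r4:12
  c9: -  regs: r0:14,r1:9,r2:-2,r3:Add1,r4:12
  c10: -  regs: r0:14,r1:9,r2:-2,r3:Add1,r4:12
  c11: -  regs: r0:14,r1:9,r2:-2,r3:Add1,r4:12
  c12: CDB Mul2=-24  regs: r0:14,r1:9,r2:-2,r3:Add1,r4:12
  c13: -  regs: r0:14,r1:9,r2:-2,r3:Add1,r4:12
  c14: CDB Add1=-48  regs: r0:14,r1:9,r2:-2,r3:-48,r4:12

STATUS = VALUE -48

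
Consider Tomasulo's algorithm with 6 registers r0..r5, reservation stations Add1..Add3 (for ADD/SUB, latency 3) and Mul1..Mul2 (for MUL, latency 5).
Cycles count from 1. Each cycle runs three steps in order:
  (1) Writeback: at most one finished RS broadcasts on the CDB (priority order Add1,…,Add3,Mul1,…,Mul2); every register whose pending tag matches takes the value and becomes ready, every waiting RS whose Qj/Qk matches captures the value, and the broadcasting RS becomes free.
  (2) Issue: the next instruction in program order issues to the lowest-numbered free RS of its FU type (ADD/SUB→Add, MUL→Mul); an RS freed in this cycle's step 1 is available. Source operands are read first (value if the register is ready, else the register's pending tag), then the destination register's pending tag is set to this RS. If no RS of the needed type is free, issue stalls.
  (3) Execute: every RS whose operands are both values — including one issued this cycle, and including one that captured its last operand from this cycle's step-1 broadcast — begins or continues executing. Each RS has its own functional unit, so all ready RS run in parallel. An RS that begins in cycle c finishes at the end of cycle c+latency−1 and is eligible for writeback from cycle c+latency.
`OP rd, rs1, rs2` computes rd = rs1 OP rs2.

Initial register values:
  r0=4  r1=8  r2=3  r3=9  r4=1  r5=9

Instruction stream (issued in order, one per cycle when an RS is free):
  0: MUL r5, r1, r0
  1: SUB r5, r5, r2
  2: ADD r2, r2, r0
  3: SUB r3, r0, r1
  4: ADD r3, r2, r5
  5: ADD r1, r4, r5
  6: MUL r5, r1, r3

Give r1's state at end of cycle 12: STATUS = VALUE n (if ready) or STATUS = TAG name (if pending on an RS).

  c1: issue MUL r5<-Mul1  regs: r0:4,r1:8,r2:3,r3:9,r4:1,r5:Mul1
  c2: issue SUB r5<-Add1  regs: r0:4,r1:8,r2:3,r3:9,r4:1,r5:Add1
  c3: issue ADD r2<-Add2  regs: r0:4,r1:8,r2:Add2,r3:9,r4:1,r5:Add1
  c4: issue SUB r3<-Add3  regs: r0:4,r1:8,r2:Add2,r3:Add3,r4:1,r5:Add1
  c5: stall  regs: r0:4,r1:8,r2:Add2,r3:Add3,r4:1,r5:Add1
  c6: CDB Add2=7; issue ADD r3<-Add2  regs: r0:4,r1:8,r2:7,r3:Add2,r4:1,r5:Add1
  c7: CDB Add3=-4; issue ADD r1<-Add3  regs: r0:4,r1:Add3,r2:7,r3:Add2,r4:1,r5:Add1
  c8: CDB Mul1=32; issue MUL r5<-Mul1  regs: r0:4,r1:Add3,r2:7,r3:Add2,r4:1,r5:Mul1
  c9: -  regs: r0:4,r1:Add3,r2:7,r3:Add2,r4:1,r5:Mul1
  c10: -  regs: r0:4,r1:Add3,r2:7,r3:Add2,r4:1,r5:Mul1
  c11: CDB Add1=29  regs: r0:4,r1:Add3,r2:7,r3:Add2,r4:1,r5:Mul1
  c12: -  regs: r0:4,r1:Add3,r2:7,r3:Add2,r4:1,r5:Mul1

STATUS = TAG Add3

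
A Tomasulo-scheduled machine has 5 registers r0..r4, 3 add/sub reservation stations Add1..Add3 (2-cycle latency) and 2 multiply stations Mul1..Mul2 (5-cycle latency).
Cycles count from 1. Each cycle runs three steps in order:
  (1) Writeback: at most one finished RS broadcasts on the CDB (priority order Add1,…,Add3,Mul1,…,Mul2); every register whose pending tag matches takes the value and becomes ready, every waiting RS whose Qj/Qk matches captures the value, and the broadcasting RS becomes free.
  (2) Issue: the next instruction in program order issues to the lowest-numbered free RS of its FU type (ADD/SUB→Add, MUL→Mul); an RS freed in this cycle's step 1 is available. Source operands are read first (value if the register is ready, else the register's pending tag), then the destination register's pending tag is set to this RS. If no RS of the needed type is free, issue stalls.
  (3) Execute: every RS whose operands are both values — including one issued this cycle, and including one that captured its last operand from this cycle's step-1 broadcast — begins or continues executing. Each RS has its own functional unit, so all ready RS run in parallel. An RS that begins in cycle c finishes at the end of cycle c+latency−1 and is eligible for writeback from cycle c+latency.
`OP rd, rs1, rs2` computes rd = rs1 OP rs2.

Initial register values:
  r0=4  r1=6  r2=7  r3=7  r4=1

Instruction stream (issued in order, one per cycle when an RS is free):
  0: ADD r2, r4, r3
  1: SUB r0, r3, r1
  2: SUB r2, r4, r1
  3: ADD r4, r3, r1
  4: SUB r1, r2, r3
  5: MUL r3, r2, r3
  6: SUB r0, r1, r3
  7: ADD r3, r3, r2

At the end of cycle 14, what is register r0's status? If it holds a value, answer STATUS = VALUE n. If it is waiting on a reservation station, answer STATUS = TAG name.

STATUS = VALUE 23

  c1: issue ADD r2<-Add1  regs: r0:4,r1:6,r2:Add1,r3:7,r4:1
  c2: issue SUB r0<-Add2  regs: r0:Add2,r1:6,r2:Add1,r3:7,r4:1
  c3: CDB Add1=8; issue SUB r2<-Add1  regs: r0:Add2,r1:6,r2:Add1,r3:7,r4:1
  c4: CDB Add2=1; issue ADD r4<-Add2  regs: r0:1,r1:6,r2:Add1,r3:7,r4:Add2
  c5: CDB Add1=-5; issue SUB r1<-Add1  regs: r0:1,r1:Add1,r2:-5,r3:7,r4:Add2
  c6: CDB Add2=13; issue MUL r3<-Mul1  regs: r0:1,r1:Add1,r2:-5,r3:Mul1,r4:13
  c7: CDB Add1=-12; issue SUB r0<-Add1  regs: r0:Add1,r1:-12,r2:-5,r3:Mul1,r4:13
  c8: issue ADD r3<-Add2  regs: r0:Add1,r1:-12,r2:-5,r3:Add2,r4:13
  c9: -  regs: r0:Add1,r1:-12,r2:-5,r3:Add2,r4:13
  c10: -  regs: r0:Add1,r1:-12,r2:-5,r3:Add2,r4:13
  c11: CDB Mul1=-35  regs: r0:Add1,r1:-12,r2:-5,r3:Add2,r4:13
  c12: -  regs: r0:Add1,r1:-12,r2:-5,r3:Add2,r4:13
  c13: CDB Add1=23  regs: r0:23,r1:-12,r2:-5,r3:Add2,r4:13
  c14: CDB Add2=-40  regs: r0:23,r1:-12,r2:-5,r3:-40,r4:13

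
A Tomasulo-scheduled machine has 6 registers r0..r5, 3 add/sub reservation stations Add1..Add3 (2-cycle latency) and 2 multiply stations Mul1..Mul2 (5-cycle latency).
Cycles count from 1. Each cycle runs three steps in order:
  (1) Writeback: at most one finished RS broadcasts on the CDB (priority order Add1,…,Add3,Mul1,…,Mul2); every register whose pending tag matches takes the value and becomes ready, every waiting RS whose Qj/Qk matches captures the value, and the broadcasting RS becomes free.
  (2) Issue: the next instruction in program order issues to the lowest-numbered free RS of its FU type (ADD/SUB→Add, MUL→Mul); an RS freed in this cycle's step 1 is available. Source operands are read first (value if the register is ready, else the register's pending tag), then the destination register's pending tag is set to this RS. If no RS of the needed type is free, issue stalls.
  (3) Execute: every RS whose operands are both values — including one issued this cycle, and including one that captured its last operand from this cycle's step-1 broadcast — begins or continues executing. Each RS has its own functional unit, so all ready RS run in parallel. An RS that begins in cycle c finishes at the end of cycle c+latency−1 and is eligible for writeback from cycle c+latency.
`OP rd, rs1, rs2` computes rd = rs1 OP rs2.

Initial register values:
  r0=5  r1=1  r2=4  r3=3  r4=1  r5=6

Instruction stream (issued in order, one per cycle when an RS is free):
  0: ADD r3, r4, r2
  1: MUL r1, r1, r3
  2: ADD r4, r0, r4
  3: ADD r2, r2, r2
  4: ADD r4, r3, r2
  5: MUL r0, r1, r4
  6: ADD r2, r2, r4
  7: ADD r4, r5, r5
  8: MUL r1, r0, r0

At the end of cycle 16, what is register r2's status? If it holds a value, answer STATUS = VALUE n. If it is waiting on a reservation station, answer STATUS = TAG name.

STATUS = VALUE 21

c1: issue ADD r3<-Add1 | r0:5,r1:1,r2:4,r3:Add1,r4:1,r5:6
c2: issue MUL r1<-Mul1 | r0:5,r1:Mul1,r2:4,r3:Add1,r4:1,r5:6
c3: CDB Add1=5; issue ADD r4<-Add1 | r0:5,r1:Mul1,r2:4,r3:5,r4:Add1,r5:6
c4: issue ADD r2<-Add2 | r0:5,r1:Mul1,r2:Add2,r3:5,r4:Add1,r5:6
c5: CDB Add1=6; issue ADD r4<-Add1 | r0:5,r1:Mul1,r2:Add2,r3:5,r4:Add1,r5:6
c6: CDB Add2=8; issue MUL r0<-Mul2 | r0:Mul2,r1:Mul1,r2:8,r3:5,r4:Add1,r5:6
c7: issue ADD r2<-Add2 | r0:Mul2,r1:Mul1,r2:Add2,r3:5,r4:Add1,r5:6
c8: CDB Add1=13; issue ADD r4<-Add1 | r0:Mul2,r1:Mul1,r2:Add2,r3:5,r4:Add1,r5:6
c9: CDB Mul1=5; issue MUL r1<-Mul1 | r0:Mul2,r1:Mul1,r2:Add2,r3:5,r4:Add1,r5:6
c10: CDB Add1=12 | r0:Mul2,r1:Mul1,r2:Add2,r3:5,r4:12,r5:6
c11: CDB Add2=21 | r0:Mul2,r1:Mul1,r2:21,r3:5,r4:12,r5:6
c12: - | r0:Mul2,r1:Mul1,r2:21,r3:5,r4:12,r5:6
c13: - | r0:Mul2,r1:Mul1,r2:21,r3:5,r4:12,r5:6
c14: CDB Mul2=65 | r0:65,r1:Mul1,r2:21,r3:5,r4:12,r5:6
c15: - | r0:65,r1:Mul1,r2:21,r3:5,r4:12,r5:6
c16: - | r0:65,r1:Mul1,r2:21,r3:5,r4:12,r5:6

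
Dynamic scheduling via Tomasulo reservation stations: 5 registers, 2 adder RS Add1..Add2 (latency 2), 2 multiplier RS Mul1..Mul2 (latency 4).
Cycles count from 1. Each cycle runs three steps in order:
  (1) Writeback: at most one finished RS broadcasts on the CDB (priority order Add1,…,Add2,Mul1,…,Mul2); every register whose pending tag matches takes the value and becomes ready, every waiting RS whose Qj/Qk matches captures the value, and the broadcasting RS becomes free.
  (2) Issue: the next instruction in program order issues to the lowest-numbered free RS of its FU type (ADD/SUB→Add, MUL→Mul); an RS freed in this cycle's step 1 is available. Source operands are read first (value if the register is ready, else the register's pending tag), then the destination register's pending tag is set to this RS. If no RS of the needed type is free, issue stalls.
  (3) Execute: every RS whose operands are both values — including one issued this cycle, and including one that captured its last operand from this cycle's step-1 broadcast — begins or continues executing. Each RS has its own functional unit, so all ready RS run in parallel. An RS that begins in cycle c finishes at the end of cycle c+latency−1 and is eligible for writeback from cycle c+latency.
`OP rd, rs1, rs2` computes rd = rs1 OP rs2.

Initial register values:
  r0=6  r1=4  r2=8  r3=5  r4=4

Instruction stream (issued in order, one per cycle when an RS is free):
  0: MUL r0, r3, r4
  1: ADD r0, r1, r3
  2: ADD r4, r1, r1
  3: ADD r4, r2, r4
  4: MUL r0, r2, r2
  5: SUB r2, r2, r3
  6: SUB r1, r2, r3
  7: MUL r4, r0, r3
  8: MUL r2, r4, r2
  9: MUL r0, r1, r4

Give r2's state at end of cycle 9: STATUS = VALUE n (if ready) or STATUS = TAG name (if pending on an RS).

  c1: issue MUL r0<-Mul1  regs: r0:Mul1,r1:4,r2:8,r3:5,r4:4
  c2: issue ADD r0<-Add1  regs: r0:Add1,r1:4,r2:8,r3:5,r4:4
  c3: issue ADD r4<-Add2  regs: r0:Add1,r1:4,r2:8,r3:5,r4:Add2
  c4: CDB Add1=9; issue ADD r4<-Add1  regs: r0:9,r1:4,r2:8,r3:5,r4:Add1
  c5: CDB Add2=8; issue MUL r0<-Mul2  regs: r0:Mul2,r1:4,r2:8,r3:5,r4:Add1
  c6: CDB Mul1=20; issue SUB r2<-Add2  regs: r0:Mul2,r1:4,r2:Add2,r3:5,r4:Add1
  c7: CDB Add1=16; issue SUB r1<-Add1  regs: r0:Mul2,r1:Add1,r2:Add2,r3:5,r4:16
  c8: CDB Add2=3; issue MUL r4<-Mul1  regs: r0:Mul2,r1:Add1,r2:3,r3:5,r4:Mul1
  c9: CDB Mul2=64; issue MUL r2<-Mul2  regs: r0:64,r1:Add1,r2:Mul2,r3:5,r4:Mul1

STATUS = TAG Mul2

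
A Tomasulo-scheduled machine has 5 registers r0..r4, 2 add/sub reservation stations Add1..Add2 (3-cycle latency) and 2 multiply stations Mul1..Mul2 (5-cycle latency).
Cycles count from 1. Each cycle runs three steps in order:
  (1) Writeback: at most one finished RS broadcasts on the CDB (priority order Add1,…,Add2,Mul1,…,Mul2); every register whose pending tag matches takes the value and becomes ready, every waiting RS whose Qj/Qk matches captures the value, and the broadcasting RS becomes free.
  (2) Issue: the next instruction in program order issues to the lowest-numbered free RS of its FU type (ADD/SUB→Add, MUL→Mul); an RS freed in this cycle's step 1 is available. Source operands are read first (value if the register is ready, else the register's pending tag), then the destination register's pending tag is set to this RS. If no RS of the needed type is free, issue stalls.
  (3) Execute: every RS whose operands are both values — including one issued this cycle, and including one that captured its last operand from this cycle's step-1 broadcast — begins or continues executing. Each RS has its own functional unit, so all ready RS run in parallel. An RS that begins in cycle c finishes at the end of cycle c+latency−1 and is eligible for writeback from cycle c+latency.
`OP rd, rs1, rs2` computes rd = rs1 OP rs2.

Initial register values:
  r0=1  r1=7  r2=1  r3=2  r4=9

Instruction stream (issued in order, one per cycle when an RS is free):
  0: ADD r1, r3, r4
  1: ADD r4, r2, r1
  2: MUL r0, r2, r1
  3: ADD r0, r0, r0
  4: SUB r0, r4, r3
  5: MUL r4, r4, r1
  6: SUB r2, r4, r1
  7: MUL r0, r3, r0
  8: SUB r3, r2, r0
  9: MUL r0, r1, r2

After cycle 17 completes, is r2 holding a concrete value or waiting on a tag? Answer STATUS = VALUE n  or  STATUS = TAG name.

c1: issue ADD r1<-Add1 | r0:1,r1:Add1,r2:1,r3:2,r4:9
c2: issue ADD r4<-Add2 | r0:1,r1:Add1,r2:1,r3:2,r4:Add2
c3: issue MUL r0<-Mul1 | r0:Mul1,r1:Add1,r2:1,r3:2,r4:Add2
c4: CDB Add1=11; issue ADD r0<-Add1 | r0:Add1,r1:11,r2:1,r3:2,r4:Add2
c5: stall | r0:Add1,r1:11,r2:1,r3:2,r4:Add2
c6: stall | r0:Add1,r1:11,r2:1,r3:2,r4:Add2
c7: CDB Add2=12; issue SUB r0<-Add2 | r0:Add2,r1:11,r2:1,r3:2,r4:12
c8: issue MUL r4<-Mul2 | r0:Add2,r1:11,r2:1,r3:2,r4:Mul2
c9: CDB Mul1=11; stall | r0:Add2,r1:11,r2:1,r3:2,r4:Mul2
c10: CDB Add2=10; issue SUB r2<-Add2 | r0:10,r1:11,r2:Add2,r3:2,r4:Mul2
c11: issue MUL r0<-Mul1 | r0:Mul1,r1:11,r2:Add2,r3:2,r4:Mul2
c12: CDB Add1=22; issue SUB r3<-Add1 | r0:Mul1,r1:11,r2:Add2,r3:Add1,r4:Mul2
c13: CDB Mul2=132; issue MUL r0<-Mul2 | r0:Mul2,r1:11,r2:Add2,r3:Add1,r4:132
c14: - | r0:Mul2,r1:11,r2:Add2,r3:Add1,r4:132
c15: - | r0:Mul2,r1:11,r2:Add2,r3:Add1,r4:132
c16: CDB Add2=121 | r0:Mul2,r1:11,r2:121,r3:Add1,r4:132
c17: CDB Mul1=20 | r0:Mul2,r1:11,r2:121,r3:Add1,r4:132

STATUS = VALUE 121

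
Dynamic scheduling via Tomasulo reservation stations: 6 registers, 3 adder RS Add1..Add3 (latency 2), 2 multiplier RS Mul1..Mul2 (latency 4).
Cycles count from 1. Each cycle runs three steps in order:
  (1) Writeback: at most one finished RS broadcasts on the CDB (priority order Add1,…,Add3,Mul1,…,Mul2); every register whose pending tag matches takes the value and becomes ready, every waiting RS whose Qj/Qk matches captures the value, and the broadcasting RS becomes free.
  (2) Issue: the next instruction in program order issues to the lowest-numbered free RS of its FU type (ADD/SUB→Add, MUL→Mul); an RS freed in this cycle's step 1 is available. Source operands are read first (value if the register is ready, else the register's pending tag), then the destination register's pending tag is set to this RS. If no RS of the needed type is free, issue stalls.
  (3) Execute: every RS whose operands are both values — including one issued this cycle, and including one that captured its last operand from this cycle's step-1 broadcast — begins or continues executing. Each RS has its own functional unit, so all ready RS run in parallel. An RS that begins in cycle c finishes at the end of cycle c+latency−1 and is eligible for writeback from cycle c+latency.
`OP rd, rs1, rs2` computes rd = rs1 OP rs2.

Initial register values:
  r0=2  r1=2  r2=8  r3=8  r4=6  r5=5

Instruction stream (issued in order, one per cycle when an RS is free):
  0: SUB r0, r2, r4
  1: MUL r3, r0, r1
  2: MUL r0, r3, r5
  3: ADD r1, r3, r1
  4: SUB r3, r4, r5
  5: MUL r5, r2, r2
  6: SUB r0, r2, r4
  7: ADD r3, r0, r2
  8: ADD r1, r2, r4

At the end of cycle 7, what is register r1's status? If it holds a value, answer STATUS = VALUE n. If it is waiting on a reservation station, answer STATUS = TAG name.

  c1: issue SUB r0<-Add1  regs: r0:Add1,r1:2,r2:8,r3:8,r4:6,r5:5
  c2: issue MUL r3<-Mul1  regs: r0:Add1,r1:2,r2:8,r3:Mul1,r4:6,r5:5
  c3: CDB Add1=2; issue MUL r0<-Mul2  regs: r0:Mul2,r1:2,r2:8,r3:Mul1,r4:6,r5:5
  c4: issue ADD r1<-Add1  regs: r0:Mul2,r1:Add1,r2:8,r3:Mul1,r4:6,r5:5
  c5: issue SUB r3<-Add2  regs: r0:Mul2,r1:Add1,r2:8,r3:Add2,r4:6,r5:5
  c6: stall  regs: r0:Mul2,r1:Add1,r2:8,r3:Add2,r4:6,r5:5
  c7: CDB Add2=1; stall  regs: r0:Mul2,r1:Add1,r2:8,r3:1,r4:6,r5:5

STATUS = TAG Add1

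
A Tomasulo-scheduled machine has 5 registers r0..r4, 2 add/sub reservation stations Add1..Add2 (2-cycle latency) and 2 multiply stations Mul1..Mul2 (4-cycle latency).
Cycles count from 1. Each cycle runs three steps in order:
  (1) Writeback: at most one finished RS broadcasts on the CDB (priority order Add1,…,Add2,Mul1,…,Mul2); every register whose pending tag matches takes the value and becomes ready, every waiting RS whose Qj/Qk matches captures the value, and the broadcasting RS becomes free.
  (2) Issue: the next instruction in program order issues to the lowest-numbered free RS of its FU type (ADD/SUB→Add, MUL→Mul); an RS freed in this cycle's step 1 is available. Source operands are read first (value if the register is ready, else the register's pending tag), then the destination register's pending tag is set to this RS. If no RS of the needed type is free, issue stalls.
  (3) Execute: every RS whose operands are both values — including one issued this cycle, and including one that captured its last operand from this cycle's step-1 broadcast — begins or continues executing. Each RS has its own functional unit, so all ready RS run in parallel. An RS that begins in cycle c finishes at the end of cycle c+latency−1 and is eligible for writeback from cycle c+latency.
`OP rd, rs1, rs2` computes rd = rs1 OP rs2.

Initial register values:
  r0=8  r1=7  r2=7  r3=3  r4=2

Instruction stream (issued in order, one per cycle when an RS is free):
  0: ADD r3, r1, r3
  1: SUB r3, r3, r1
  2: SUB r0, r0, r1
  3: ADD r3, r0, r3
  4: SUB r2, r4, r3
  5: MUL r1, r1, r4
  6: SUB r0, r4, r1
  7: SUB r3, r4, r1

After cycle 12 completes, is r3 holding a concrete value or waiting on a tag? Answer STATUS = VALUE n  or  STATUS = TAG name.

c1: issue ADD r3<-Add1 | r0:8,r1:7,r2:7,r3:Add1,r4:2
c2: issue SUB r3<-Add2 | r0:8,r1:7,r2:7,r3:Add2,r4:2
c3: CDB Add1=10; issue SUB r0<-Add1 | r0:Add1,r1:7,r2:7,r3:Add2,r4:2
c4: stall | r0:Add1,r1:7,r2:7,r3:Add2,r4:2
c5: CDB Add1=1; issue ADD r3<-Add1 | r0:1,r1:7,r2:7,r3:Add1,r4:2
c6: CDB Add2=3; issue SUB r2<-Add2 | r0:1,r1:7,r2:Add2,r3:Add1,r4:2
c7: issue MUL r1<-Mul1 | r0:1,r1:Mul1,r2:Add2,r3:Add1,r4:2
c8: CDB Add1=4; issue SUB r0<-Add1 | r0:Add1,r1:Mul1,r2:Add2,r3:4,r4:2
c9: stall | r0:Add1,r1:Mul1,r2:Add2,r3:4,r4:2
c10: CDB Add2=-2; issue SUB r3<-Add2 | r0:Add1,r1:Mul1,r2:-2,r3:Add2,r4:2
c11: CDB Mul1=14 | r0:Add1,r1:14,r2:-2,r3:Add2,r4:2
c12: - | r0:Add1,r1:14,r2:-2,r3:Add2,r4:2

STATUS = TAG Add2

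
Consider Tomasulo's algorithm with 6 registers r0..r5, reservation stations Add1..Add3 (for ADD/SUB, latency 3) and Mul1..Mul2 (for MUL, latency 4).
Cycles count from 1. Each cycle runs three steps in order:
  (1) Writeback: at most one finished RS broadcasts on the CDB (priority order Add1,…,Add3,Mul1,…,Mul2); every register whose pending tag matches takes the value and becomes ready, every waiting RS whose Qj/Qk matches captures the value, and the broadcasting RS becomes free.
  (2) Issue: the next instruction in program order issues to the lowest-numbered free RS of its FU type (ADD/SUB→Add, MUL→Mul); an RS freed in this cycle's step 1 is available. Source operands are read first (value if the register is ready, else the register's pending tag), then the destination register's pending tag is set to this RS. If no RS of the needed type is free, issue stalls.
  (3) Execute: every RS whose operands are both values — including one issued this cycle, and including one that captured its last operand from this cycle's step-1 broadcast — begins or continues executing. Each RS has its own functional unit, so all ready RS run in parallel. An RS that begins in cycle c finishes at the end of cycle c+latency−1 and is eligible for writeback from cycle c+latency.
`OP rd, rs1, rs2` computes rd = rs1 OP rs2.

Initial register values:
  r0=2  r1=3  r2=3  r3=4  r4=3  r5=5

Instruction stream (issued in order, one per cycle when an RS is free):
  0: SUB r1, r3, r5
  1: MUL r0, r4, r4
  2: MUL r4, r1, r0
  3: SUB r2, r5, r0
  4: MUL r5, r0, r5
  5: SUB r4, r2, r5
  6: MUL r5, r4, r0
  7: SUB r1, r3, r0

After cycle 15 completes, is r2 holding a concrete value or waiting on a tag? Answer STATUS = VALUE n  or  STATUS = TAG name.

c1: issue SUB r1<-Add1 | r0:2,r1:Add1,r2:3,r3:4,r4:3,r5:5
c2: issue MUL r0<-Mul1 | r0:Mul1,r1:Add1,r2:3,r3:4,r4:3,r5:5
c3: issue MUL r4<-Mul2 | r0:Mul1,r1:Add1,r2:3,r3:4,r4:Mul2,r5:5
c4: CDB Add1=-1; issue SUB r2<-Add1 | r0:Mul1,r1:-1,r2:Add1,r3:4,r4:Mul2,r5:5
c5: stall | r0:Mul1,r1:-1,r2:Add1,r3:4,r4:Mul2,r5:5
c6: CDB Mul1=9; issue MUL r5<-Mul1 | r0:9,r1:-1,r2:Add1,r3:4,r4:Mul2,r5:Mul1
c7: issue SUB r4<-Add2 | r0:9,r1:-1,r2:Add1,r3:4,r4:Add2,r5:Mul1
c8: stall | r0:9,r1:-1,r2:Add1,r3:4,r4:Add2,r5:Mul1
c9: CDB Add1=-4; stall | r0:9,r1:-1,r2:-4,r3:4,r4:Add2,r5:Mul1
c10: CDB Mul1=45; issue MUL r5<-Mul1 | r0:9,r1:-1,r2:-4,r3:4,r4:Add2,r5:Mul1
c11: CDB Mul2=-9; issue SUB r1<-Add1 | r0:9,r1:Add1,r2:-4,r3:4,r4:Add2,r5:Mul1
c12: - | r0:9,r1:Add1,r2:-4,r3:4,r4:Add2,r5:Mul1
c13: CDB Add2=-49 | r0:9,r1:Add1,r2:-4,r3:4,r4:-49,r5:Mul1
c14: CDB Add1=-5 | r0:9,r1:-5,r2:-4,r3:4,r4:-49,r5:Mul1
c15: - | r0:9,r1:-5,r2:-4,r3:4,r4:-49,r5:Mul1

STATUS = VALUE -4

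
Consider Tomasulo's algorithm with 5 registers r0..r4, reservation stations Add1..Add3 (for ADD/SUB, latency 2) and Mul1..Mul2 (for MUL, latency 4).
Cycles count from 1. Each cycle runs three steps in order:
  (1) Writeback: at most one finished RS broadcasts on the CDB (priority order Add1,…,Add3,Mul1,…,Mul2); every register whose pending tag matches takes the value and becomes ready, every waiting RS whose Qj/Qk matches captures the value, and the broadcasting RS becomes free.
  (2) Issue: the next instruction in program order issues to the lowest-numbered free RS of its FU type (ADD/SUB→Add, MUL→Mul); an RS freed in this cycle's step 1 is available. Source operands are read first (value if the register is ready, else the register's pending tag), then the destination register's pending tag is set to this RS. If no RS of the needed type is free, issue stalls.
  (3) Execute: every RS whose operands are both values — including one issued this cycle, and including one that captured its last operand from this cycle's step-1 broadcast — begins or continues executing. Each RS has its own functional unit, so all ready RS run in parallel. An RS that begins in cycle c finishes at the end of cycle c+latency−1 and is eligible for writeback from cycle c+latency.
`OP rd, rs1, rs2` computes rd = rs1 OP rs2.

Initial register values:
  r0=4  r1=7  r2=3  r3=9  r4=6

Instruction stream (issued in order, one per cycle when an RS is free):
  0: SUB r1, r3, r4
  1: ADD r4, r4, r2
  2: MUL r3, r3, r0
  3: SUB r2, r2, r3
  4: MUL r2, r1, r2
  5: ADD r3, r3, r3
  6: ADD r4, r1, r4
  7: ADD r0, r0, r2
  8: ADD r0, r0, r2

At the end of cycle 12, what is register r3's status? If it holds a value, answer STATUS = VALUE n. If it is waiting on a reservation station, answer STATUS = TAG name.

STATUS = VALUE 72

c1: issue SUB r1<-Add1 | r0:4,r1:Add1,r2:3,r3:9,r4:6
c2: issue ADD r4<-Add2 | r0:4,r1:Add1,r2:3,r3:9,r4:Add2
c3: CDB Add1=3; issue MUL r3<-Mul1 | r0:4,r1:3,r2:3,r3:Mul1,r4:Add2
c4: CDB Add2=9; issue SUB r2<-Add1 | r0:4,r1:3,r2:Add1,r3:Mul1,r4:9
c5: issue MUL r2<-Mul2 | r0:4,r1:3,r2:Mul2,r3:Mul1,r4:9
c6: issue ADD r3<-Add2 | r0:4,r1:3,r2:Mul2,r3:Add2,r4:9
c7: CDB Mul1=36; issue ADD r4<-Add3 | r0:4,r1:3,r2:Mul2,r3:Add2,r4:Add3
c8: stall | r0:4,r1:3,r2:Mul2,r3:Add2,r4:Add3
c9: CDB Add1=-33; issue ADD r0<-Add1 | r0:Add1,r1:3,r2:Mul2,r3:Add2,r4:Add3
c10: CDB Add2=72; issue ADD r0<-Add2 | r0:Add2,r1:3,r2:Mul2,r3:72,r4:Add3
c11: CDB Add3=12 | r0:Add2,r1:3,r2:Mul2,r3:72,r4:12
c12: - | r0:Add2,r1:3,r2:Mul2,r3:72,r4:12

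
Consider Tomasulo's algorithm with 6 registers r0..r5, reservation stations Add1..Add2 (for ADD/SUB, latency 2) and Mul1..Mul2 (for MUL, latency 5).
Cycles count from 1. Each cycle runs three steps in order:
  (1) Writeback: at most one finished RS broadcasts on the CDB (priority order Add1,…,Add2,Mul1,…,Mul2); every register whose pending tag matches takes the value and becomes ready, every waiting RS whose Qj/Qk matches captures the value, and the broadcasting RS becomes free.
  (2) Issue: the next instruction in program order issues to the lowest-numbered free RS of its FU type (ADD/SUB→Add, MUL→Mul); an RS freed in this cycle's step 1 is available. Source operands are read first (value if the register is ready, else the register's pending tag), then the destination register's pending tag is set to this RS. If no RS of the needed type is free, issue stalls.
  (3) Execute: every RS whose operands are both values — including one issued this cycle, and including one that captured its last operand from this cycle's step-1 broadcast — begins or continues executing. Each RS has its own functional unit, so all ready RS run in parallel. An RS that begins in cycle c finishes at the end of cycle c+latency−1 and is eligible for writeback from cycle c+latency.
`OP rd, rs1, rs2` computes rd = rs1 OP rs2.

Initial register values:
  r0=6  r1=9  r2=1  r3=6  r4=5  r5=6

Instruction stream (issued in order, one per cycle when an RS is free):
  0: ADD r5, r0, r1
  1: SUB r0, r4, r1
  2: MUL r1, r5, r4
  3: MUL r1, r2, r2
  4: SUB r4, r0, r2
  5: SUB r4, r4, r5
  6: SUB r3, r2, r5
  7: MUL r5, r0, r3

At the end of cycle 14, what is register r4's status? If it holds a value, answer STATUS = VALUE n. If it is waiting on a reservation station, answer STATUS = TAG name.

STATUS = VALUE -20

c1: issue ADD r5<-Add1 | r0:6,r1:9,r2:1,r3:6,r4:5,r5:Add1
c2: issue SUB r0<-Add2 | r0:Add2,r1:9,r2:1,r3:6,r4:5,r5:Add1
c3: CDB Add1=15; issue MUL r1<-Mul1 | r0:Add2,r1:Mul1,r2:1,r3:6,r4:5,r5:15
c4: CDB Add2=-4; issue MUL r1<-Mul2 | r0:-4,r1:Mul2,r2:1,r3:6,r4:5,r5:15
c5: issue SUB r4<-Add1 | r0:-4,r1:Mul2,r2:1,r3:6,r4:Add1,r5:15
c6: issue SUB r4<-Add2 | r0:-4,r1:Mul2,r2:1,r3:6,r4:Add2,r5:15
c7: CDB Add1=-5; issue SUB r3<-Add1 | r0:-4,r1:Mul2,r2:1,r3:Add1,r4:Add2,r5:15
c8: CDB Mul1=75; issue MUL r5<-Mul1 | r0:-4,r1:Mul2,r2:1,r3:Add1,r4:Add2,r5:Mul1
c9: CDB Add1=-14 | r0:-4,r1:Mul2,r2:1,r3:-14,r4:Add2,r5:Mul1
c10: CDB Add2=-20 | r0:-4,r1:Mul2,r2:1,r3:-14,r4:-20,r5:Mul1
c11: CDB Mul2=1 | r0:-4,r1:1,r2:1,r3:-14,r4:-20,r5:Mul1
c12: - | r0:-4,r1:1,r2:1,r3:-14,r4:-20,r5:Mul1
c13: - | r0:-4,r1:1,r2:1,r3:-14,r4:-20,r5:Mul1
c14: CDB Mul1=56 | r0:-4,r1:1,r2:1,r3:-14,r4:-20,r5:56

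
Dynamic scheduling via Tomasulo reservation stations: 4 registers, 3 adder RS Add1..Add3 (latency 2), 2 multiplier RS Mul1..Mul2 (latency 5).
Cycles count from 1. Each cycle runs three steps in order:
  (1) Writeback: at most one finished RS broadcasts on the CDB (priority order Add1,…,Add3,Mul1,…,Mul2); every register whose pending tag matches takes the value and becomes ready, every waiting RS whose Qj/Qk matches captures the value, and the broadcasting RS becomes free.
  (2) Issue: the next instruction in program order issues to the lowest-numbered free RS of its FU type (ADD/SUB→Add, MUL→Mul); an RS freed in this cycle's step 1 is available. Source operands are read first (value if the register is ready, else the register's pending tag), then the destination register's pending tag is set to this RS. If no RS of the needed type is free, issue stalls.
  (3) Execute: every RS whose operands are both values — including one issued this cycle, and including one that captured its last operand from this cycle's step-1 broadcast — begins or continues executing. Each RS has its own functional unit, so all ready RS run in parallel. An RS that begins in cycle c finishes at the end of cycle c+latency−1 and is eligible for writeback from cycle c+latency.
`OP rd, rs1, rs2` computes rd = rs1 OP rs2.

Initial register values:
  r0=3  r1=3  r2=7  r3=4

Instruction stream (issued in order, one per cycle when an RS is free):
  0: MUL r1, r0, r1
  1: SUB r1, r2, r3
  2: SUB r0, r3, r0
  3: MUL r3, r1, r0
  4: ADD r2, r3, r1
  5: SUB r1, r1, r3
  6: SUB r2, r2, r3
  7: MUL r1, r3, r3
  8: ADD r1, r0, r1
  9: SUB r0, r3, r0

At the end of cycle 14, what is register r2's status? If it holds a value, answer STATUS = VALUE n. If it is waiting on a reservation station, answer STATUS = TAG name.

c1: issue MUL r1<-Mul1 | r0:3,r1:Mul1,r2:7,r3:4
c2: issue SUB r1<-Add1 | r0:3,r1:Add1,r2:7,r3:4
c3: issue SUB r0<-Add2 | r0:Add2,r1:Add1,r2:7,r3:4
c4: CDB Add1=3; issue MUL r3<-Mul2 | r0:Add2,r1:3,r2:7,r3:Mul2
c5: CDB Add2=1; issue ADD r2<-Add1 | r0:1,r1:3,r2:Add1,r3:Mul2
c6: CDB Mul1=9; issue SUB r1<-Add2 | r0:1,r1:Add2,r2:Add1,r3:Mul2
c7: issue SUB r2<-Add3 | r0:1,r1:Add2,r2:Add3,r3:Mul2
c8: issue MUL r1<-Mul1 | r0:1,r1:Mul1,r2:Add3,r3:Mul2
c9: stall | r0:1,r1:Mul1,r2:Add3,r3:Mul2
c10: CDB Mul2=3; stall | r0:1,r1:Mul1,r2:Add3,r3:3
c11: stall | r0:1,r1:Mul1,r2:Add3,r3:3
c12: CDB Add1=6; issue ADD r1<-Add1 | r0:1,r1:Add1,r2:Add3,r3:3
c13: CDB Add2=0; issue SUB r0<-Add2 | r0:Add2,r1:Add1,r2:Add3,r3:3
c14: CDB Add3=3 | r0:Add2,r1:Add1,r2:3,r3:3

STATUS = VALUE 3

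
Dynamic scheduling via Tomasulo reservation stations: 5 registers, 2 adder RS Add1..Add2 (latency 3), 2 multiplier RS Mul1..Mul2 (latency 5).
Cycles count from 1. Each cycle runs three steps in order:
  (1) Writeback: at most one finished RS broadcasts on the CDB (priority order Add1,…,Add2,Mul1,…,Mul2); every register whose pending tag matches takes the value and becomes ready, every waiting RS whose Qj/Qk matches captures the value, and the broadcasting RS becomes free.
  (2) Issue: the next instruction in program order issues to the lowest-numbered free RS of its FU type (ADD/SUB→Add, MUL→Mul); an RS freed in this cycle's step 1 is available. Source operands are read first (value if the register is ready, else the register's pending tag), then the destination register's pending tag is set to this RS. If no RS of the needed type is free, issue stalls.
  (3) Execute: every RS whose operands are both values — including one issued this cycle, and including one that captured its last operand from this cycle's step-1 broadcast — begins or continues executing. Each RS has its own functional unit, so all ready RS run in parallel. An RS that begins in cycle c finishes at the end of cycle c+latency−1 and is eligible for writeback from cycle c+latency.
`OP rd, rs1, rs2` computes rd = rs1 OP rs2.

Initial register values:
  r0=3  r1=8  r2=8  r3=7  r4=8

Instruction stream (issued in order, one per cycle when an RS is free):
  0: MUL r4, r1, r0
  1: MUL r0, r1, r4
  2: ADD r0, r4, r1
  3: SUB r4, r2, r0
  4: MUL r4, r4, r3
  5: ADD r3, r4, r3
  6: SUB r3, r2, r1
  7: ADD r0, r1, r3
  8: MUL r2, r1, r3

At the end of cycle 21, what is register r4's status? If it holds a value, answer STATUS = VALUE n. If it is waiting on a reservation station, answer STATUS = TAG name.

STATUS = VALUE -168

cycle 1: issue MUL r4<-Mul1 // r0:3,r1:8,r2:8,r3:7,r4:Mul1
cycle 2: issue MUL r0<-Mul2 // r0:Mul2,r1:8,r2:8,r3:7,r4:Mul1
cycle 3: issue ADD r0<-Add1 // r0:Add1,r1:8,r2:8,r3:7,r4:Mul1
cycle 4: issue SUB r4<-Add2 // r0:Add1,r1:8,r2:8,r3:7,r4:Add2
cycle 5: stall // r0:Add1,r1:8,r2:8,r3:7,r4:Add2
cycle 6: CDB Mul1=24; issue MUL r4<-Mul1 // r0:Add1,r1:8,r2:8,r3:7,r4:Mul1
cycle 7: stall // r0:Add1,r1:8,r2:8,r3:7,r4:Mul1
cycle 8: stall // r0:Add1,r1:8,r2:8,r3:7,r4:Mul1
cycle 9: CDB Add1=32; issue ADD r3<-Add1 // r0:32,r1:8,r2:8,r3:Add1,r4:Mul1
cycle 10: stall // r0:32,r1:8,r2:8,r3:Add1,r4:Mul1
cycle 11: CDB Mul2=192; stall // r0:32,r1:8,r2:8,r3:Add1,r4:Mul1
cycle 12: CDB Add2=-24; issue SUB r3<-Add2 // r0:32,r1:8,r2:8,r3:Add2,r4:Mul1
cycle 13: stall // r0:32,r1:8,r2:8,r3:Add2,r4:Mul1
cycle 14: stall // r0:32,r1:8,r2:8,r3:Add2,r4:Mul1
cycle 15: CDB Add2=0; issue ADD r0<-Add2 // r0:Add2,r1:8,r2:8,r3:0,r4:Mul1
cycle 16: issue MUL r2<-Mul2 // r0:Add2,r1:8,r2:Mul2,r3:0,r4:Mul1
cycle 17: CDB Mul1=-168 // r0:Add2,r1:8,r2:Mul2,r3:0,r4:-168
cycle 18: CDB Add2=8 // r0:8,r1:8,r2:Mul2,r3:0,r4:-168
cycle 19: - // r0:8,r1:8,r2:Mul2,r3:0,r4:-168
cycle 20: CDB Add1=-161 // r0:8,r1:8,r2:Mul2,r3:0,r4:-168
cycle 21: CDB Mul2=0 // r0:8,r1:8,r2:0,r3:0,r4:-168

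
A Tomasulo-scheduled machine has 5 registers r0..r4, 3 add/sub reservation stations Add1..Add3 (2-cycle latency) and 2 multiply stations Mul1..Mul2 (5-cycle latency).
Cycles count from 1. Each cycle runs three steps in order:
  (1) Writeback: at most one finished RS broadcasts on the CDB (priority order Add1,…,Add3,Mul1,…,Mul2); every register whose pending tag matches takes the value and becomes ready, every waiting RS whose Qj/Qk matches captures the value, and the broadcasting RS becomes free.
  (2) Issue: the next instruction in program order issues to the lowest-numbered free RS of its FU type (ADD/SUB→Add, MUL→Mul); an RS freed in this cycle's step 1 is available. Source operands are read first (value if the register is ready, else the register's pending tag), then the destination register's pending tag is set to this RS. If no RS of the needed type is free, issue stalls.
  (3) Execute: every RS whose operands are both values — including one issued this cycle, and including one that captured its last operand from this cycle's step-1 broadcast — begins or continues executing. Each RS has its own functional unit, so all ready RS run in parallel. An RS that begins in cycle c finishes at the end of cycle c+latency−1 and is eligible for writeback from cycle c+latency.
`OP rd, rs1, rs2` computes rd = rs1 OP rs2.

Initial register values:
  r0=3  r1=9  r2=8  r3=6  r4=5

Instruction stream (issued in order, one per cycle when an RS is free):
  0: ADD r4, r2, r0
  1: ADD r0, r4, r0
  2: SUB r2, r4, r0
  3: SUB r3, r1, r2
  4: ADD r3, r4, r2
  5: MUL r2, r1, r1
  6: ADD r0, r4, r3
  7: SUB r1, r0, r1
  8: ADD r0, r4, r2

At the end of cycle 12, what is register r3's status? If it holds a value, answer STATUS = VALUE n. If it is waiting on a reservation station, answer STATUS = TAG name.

cycle 1: issue ADD r4<-Add1 // r0:3,r1:9,r2:8,r3:6,r4:Add1
cycle 2: issue ADD r0<-Add2 // r0:Add2,r1:9,r2:8,r3:6,r4:Add1
cycle 3: CDB Add1=11; issue SUB r2<-Add1 // r0:Add2,r1:9,r2:Add1,r3:6,r4:11
cycle 4: issue SUB r3<-Add3 // r0:Add2,r1:9,r2:Add1,r3:Add3,r4:11
cycle 5: CDB Add2=14; issue ADD r3<-Add2 // r0:14,r1:9,r2:Add1,r3:Add2,r4:11
cycle 6: issue MUL r2<-Mul1 // r0:14,r1:9,r2:Mul1,r3:Add2,r4:11
cycle 7: CDB Add1=-3; issue ADD r0<-Add1 // r0:Add1,r1:9,r2:Mul1,r3:Add2,r4:11
cycle 8: stall // r0:Add1,r1:9,r2:Mul1,r3:Add2,r4:11
cycle 9: CDB Add2=8; issue SUB r1<-Add2 // r0:Add1,r1:Add2,r2:Mul1,r3:8,r4:11
cycle 10: CDB Add3=12; issue ADD r0<-Add3 // r0:Add3,r1:Add2,r2:Mul1,r3:8,r4:11
cycle 11: CDB Add1=19 // r0:Add3,r1:Add2,r2:Mul1,r3:8,r4:11
cycle 12: CDB Mul1=81 // r0:Add3,r1:Add2,r2:81,r3:8,r4:11

STATUS = VALUE 8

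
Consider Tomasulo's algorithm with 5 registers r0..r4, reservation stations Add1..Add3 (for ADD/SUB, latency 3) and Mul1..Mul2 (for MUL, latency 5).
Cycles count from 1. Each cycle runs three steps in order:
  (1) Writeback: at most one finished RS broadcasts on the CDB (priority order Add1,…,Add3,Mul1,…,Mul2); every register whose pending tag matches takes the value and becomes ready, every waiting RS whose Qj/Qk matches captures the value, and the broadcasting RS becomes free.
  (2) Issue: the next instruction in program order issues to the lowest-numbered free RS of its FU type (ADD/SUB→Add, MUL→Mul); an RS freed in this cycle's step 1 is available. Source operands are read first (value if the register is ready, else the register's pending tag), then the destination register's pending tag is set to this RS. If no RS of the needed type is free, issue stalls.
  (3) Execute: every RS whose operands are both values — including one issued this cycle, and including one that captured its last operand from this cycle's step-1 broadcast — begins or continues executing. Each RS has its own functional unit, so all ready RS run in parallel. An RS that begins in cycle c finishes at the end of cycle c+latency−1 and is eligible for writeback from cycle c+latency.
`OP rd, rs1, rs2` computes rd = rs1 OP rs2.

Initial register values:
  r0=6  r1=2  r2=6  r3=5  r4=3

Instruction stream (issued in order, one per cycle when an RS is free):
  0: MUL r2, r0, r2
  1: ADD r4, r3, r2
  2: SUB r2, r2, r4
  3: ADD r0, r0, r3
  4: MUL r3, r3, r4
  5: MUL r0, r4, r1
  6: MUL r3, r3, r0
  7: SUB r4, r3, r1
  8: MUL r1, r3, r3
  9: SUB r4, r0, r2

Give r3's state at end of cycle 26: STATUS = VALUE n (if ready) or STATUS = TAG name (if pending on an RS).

cycle 1: issue MUL r2<-Mul1 // r0:6,r1:2,r2:Mul1,r3:5,r4:3
cycle 2: issue ADD r4<-Add1 // r0:6,r1:2,r2:Mul1,r3:5,r4:Add1
cycle 3: issue SUB r2<-Add2 // r0:6,r1:2,r2:Add2,r3:5,r4:Add1
cycle 4: issue ADD r0<-Add3 // r0:Add3,r1:2,r2:Add2,r3:5,r4:Add1
cycle 5: issue MUL r3<-Mul2 // r0:Add3,r1:2,r2:Add2,r3:Mul2,r4:Add1
cycle 6: CDB Mul1=36; issue MUL r0<-Mul1 // r0:Mul1,r1:2,r2:Add2,r3:Mul2,r4:Add1
cycle 7: CDB Add3=11; stall // r0:Mul1,r1:2,r2:Add2,r3:Mul2,r4:Add1
cycle 8: stall // r0:Mul1,r1:2,r2:Add2,r3:Mul2,r4:Add1
cycle 9: CDB Add1=41; stall // r0:Mul1,r1:2,r2:Add2,r3:Mul2,r4:41
cycle 10: stall // r0:Mul1,r1:2,r2:Add2,r3:Mul2,r4:41
cycle 11: stall // r0:Mul1,r1:2,r2:Add2,r3:Mul2,r4:41
cycle 12: CDB Add2=-5; stall // r0:Mul1,r1:2,r2:-5,r3:Mul2,r4:41
cycle 13: stall // r0:Mul1,r1:2,r2:-5,r3:Mul2,r4:41
cycle 14: CDB Mul1=82; issue MUL r3<-Mul1 // r0:82,r1:2,r2:-5,r3:Mul1,r4:41
cycle 15: CDB Mul2=205; issue SUB r4<-Add1 // r0:82,r1:2,r2:-5,r3:Mul1,r4:Add1
cycle 16: issue MUL r1<-Mul2 // r0:82,r1:Mul2,r2:-5,r3:Mul1,r4:Add1
cycle 17: issue SUB r4<-Add2 // r0:82,r1:Mul2,r2:-5,r3:Mul1,r4:Add2
cycle 18: - // r0:82,r1:Mul2,r2:-5,r3:Mul1,r4:Add2
cycle 19: - // r0:82,r1:Mul2,r2:-5,r3:Mul1,r4:Add2
cycle 20: CDB Add2=87 // r0:82,r1:Mul2,r2:-5,r3:Mul1,r4:87
cycle 21: CDB Mul1=16810 // r0:82,r1:Mul2,r2:-5,r3:16810,r4:87
cycle 22: - // r0:82,r1:Mul2,r2:-5,r3:16810,r4:87
cycle 23: - // r0:82,r1:Mul2,r2:-5,r3:16810,r4:87
cycle 24: CDB Add1=16808 // r0:82,r1:Mul2,r2:-5,r3:16810,r4:87
cycle 25: - // r0:82,r1:Mul2,r2:-5,r3:16810,r4:87
cycle 26: CDB Mul2=282576100 // r0:82,r1:282576100,r2:-5,r3:16810,r4:87

STATUS = VALUE 16810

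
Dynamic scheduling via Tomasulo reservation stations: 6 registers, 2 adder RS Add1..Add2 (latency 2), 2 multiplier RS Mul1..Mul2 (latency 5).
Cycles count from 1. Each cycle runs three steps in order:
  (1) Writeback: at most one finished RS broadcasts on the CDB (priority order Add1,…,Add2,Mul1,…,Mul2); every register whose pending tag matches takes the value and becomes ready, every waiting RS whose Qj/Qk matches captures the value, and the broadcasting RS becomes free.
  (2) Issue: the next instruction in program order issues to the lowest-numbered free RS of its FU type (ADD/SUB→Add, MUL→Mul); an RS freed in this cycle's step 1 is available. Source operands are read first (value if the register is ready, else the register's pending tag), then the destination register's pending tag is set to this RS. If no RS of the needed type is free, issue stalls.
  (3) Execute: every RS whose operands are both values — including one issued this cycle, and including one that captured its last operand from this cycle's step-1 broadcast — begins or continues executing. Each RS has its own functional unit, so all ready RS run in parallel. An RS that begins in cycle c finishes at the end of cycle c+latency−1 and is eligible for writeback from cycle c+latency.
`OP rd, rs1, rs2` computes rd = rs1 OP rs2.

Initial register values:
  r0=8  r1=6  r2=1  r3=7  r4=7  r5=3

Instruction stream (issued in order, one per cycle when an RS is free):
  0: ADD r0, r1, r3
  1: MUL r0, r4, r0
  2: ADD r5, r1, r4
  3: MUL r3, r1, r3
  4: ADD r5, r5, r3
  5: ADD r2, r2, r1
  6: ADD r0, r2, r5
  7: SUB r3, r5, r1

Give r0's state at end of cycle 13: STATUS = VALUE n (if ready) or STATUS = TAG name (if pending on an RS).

c1: issue ADD r0<-Add1 | r0:Add1,r1:6,r2:1,r3:7,r4:7,r5:3
c2: issue MUL r0<-Mul1 | r0:Mul1,r1:6,r2:1,r3:7,r4:7,r5:3
c3: CDB Add1=13; issue ADD r5<-Add1 | r0:Mul1,r1:6,r2:1,r3:7,r4:7,r5:Add1
c4: issue MUL r3<-Mul2 | r0:Mul1,r1:6,r2:1,r3:Mul2,r4:7,r5:Add1
c5: CDB Add1=13; issue ADD r5<-Add1 | r0:Mul1,r1:6,r2:1,r3:Mul2,r4:7,r5:Add1
c6: issue ADD r2<-Add2 | r0:Mul1,r1:6,r2:Add2,r3:Mul2,r4:7,r5:Add1
c7: stall | r0:Mul1,r1:6,r2:Add2,r3:Mul2,r4:7,r5:Add1
c8: CDB Add2=7; issue ADD r0<-Add2 | r0:Add2,r1:6,r2:7,r3:Mul2,r4:7,r5:Add1
c9: CDB Mul1=91; stall | r0:Add2,r1:6,r2:7,r3:Mul2,r4:7,r5:Add1
c10: CDB Mul2=42; stall | r0:Add2,r1:6,r2:7,r3:42,r4:7,r5:Add1
c11: stall | r0:Add2,r1:6,r2:7,r3:42,r4:7,r5:Add1
c12: CDB Add1=55; issue SUB r3<-Add1 | r0:Add2,r1:6,r2:7,r3:Add1,r4:7,r5:55
c13: - | r0:Add2,r1:6,r2:7,r3:Add1,r4:7,r5:55

STATUS = TAG Add2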